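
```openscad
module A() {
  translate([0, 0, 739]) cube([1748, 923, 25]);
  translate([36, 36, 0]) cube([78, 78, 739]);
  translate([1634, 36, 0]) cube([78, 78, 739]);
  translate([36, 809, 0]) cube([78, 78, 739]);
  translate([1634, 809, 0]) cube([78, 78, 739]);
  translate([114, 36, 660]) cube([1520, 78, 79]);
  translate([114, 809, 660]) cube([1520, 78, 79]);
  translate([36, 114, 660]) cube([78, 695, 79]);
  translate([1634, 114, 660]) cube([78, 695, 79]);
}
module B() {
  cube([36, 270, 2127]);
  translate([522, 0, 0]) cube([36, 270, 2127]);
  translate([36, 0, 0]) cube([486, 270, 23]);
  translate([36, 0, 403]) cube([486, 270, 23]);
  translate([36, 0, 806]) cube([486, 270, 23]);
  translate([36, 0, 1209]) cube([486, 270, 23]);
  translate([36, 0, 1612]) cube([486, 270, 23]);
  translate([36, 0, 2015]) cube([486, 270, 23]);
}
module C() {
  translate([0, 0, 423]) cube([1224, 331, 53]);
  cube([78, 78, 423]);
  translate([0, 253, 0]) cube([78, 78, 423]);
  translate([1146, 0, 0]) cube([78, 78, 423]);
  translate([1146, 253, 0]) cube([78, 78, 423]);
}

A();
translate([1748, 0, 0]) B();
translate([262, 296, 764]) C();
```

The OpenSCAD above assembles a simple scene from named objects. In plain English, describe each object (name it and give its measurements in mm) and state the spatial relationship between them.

A is a table: top 1748 mm (x) × 923 mm (y), 25 mm thick, upper face at z = 764 mm, on four 78×78 mm square legs, each inset 36 mm from the nearest pair of top edges, running from z = 0 to the bottom of the top. Four apron rails, 78 mm thick and 79 mm tall, run between adjacent legs with their top edges flush with the underside of the top and their outer faces flush with the legs' outer faces.

B is a bookshelf 558 mm wide overall, 270 mm deep and 2127 mm tall. The two sides are 36 mm thick vertical panels. 6 horizontal shelves of 23 mm thickness span between the inner faces of the sides; the lowest shelf sits on the floor and shelves are stacked with a clear vertical gap of 380 mm between each pair.

C is a long wooden bench with a 1224 mm (x) × 331 mm (y) seat, 53 mm thick, its top surface 476 mm above the floor. Four 78 mm square legs at the seat corners, flush with the edges, run from z = 0 to the seat underside.

The bookshelf is against the table's +x side, with their −y faces flush. The bench is on top of the table, centred.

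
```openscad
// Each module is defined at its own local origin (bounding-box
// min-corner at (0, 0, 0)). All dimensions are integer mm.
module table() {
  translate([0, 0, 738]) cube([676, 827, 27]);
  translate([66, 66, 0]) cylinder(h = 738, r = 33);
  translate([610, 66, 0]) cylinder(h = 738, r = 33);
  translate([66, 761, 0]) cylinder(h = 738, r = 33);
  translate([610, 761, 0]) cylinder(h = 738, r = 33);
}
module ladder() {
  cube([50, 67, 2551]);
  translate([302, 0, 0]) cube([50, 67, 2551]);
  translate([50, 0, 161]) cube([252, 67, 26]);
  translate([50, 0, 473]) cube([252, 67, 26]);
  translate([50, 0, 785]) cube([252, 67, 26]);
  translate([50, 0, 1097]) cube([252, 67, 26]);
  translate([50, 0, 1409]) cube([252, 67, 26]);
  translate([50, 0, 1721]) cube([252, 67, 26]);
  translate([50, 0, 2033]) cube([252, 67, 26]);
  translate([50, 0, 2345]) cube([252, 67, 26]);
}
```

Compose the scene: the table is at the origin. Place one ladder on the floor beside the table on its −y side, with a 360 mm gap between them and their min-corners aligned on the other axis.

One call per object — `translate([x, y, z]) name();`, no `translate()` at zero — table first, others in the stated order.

table();
translate([0, -427, 0]) ladder();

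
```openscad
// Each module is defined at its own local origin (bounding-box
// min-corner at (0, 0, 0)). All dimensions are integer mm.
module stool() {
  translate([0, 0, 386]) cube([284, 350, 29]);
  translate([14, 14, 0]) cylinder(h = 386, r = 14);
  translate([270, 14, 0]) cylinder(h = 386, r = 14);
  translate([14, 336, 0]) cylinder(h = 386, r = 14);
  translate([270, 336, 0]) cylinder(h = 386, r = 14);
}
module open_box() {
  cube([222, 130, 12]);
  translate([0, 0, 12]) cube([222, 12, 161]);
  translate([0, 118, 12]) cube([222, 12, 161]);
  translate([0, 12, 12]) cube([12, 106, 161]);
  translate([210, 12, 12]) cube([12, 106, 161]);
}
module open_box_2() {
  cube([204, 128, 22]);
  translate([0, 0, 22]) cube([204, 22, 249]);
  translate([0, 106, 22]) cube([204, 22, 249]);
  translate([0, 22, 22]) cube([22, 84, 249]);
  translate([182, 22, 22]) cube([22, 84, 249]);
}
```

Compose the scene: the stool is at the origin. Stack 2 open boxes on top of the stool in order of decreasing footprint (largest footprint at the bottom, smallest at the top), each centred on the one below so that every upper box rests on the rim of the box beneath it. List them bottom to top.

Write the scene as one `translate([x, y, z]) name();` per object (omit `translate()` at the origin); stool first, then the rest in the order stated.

stool();
translate([31, 110, 415]) open_box();
translate([40, 111, 588]) open_box_2();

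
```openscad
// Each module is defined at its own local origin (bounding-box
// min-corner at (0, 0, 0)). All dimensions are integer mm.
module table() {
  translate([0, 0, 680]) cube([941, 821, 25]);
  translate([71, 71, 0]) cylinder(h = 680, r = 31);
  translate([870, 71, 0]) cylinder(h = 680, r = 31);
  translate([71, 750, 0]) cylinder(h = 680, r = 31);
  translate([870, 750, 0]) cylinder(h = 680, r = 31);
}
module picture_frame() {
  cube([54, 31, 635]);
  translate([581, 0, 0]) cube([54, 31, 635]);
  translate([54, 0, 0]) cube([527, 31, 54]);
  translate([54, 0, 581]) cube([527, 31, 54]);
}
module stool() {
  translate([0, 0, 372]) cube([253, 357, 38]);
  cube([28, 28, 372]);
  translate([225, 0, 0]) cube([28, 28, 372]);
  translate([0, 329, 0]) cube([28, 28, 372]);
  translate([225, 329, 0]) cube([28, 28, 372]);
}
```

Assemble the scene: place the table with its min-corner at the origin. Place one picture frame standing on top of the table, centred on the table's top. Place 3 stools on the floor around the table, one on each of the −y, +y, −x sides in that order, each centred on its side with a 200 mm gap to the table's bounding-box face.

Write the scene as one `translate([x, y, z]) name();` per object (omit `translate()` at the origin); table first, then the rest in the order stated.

table();
translate([153, 395, 705]) picture_frame();
translate([344, -557, 0]) stool();
translate([344, 1021, 0]) stool();
translate([-453, 232, 0]) stool();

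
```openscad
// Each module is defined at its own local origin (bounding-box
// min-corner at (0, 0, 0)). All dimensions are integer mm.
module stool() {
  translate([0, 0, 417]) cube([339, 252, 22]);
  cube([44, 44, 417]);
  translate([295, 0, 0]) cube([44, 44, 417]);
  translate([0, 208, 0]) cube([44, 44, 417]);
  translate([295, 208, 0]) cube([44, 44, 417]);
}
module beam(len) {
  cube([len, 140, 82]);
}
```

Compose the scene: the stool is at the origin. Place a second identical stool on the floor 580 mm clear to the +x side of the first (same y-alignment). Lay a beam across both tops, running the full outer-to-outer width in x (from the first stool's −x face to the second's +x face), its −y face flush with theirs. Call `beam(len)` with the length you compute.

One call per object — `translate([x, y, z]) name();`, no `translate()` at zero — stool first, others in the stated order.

stool();
translate([919, 0, 0]) stool();
translate([0, 0, 439]) beam(1258);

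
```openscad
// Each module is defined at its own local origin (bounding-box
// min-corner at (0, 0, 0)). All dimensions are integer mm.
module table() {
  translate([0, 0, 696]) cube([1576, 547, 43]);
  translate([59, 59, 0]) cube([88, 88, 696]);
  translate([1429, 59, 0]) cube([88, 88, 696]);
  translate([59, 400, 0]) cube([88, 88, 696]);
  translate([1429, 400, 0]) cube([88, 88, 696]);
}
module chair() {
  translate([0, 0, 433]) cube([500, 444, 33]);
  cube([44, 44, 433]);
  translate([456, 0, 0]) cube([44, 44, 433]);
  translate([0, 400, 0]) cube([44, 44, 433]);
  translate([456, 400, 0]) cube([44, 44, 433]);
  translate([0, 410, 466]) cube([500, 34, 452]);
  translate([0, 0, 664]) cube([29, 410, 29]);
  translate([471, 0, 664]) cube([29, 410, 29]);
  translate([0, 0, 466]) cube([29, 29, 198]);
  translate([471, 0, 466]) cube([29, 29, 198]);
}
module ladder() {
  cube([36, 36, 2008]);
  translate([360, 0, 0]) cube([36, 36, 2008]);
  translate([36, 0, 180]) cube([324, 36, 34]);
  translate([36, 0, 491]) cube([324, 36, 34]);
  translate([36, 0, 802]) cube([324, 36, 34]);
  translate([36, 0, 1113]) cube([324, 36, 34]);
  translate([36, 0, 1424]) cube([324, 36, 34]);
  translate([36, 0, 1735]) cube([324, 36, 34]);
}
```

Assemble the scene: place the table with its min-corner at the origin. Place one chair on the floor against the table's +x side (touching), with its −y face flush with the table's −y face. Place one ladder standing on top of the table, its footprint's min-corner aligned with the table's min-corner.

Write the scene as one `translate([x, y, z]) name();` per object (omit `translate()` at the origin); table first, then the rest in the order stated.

table();
translate([1576, 0, 0]) chair();
translate([0, 0, 739]) ladder();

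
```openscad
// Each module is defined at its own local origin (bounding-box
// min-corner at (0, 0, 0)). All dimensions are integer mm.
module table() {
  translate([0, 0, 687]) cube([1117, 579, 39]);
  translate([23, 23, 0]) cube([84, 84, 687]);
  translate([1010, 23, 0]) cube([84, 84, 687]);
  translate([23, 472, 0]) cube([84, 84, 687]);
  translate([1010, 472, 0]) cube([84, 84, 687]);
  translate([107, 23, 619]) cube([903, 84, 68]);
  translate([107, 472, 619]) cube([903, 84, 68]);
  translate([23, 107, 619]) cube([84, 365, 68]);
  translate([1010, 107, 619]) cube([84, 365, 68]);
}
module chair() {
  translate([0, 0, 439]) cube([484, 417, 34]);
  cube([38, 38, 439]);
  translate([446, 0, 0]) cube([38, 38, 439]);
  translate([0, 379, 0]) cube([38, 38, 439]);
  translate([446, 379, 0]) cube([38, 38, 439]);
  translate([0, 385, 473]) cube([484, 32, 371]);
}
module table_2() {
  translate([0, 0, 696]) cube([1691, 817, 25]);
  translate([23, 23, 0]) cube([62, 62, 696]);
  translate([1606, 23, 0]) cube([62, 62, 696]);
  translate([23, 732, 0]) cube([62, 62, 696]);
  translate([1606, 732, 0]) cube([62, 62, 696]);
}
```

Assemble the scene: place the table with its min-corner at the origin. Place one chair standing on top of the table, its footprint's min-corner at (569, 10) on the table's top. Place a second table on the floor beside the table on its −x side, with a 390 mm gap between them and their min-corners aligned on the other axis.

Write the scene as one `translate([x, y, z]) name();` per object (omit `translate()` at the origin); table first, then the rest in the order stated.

table();
translate([569, 10, 726]) chair();
translate([-2081, 0, 0]) table_2();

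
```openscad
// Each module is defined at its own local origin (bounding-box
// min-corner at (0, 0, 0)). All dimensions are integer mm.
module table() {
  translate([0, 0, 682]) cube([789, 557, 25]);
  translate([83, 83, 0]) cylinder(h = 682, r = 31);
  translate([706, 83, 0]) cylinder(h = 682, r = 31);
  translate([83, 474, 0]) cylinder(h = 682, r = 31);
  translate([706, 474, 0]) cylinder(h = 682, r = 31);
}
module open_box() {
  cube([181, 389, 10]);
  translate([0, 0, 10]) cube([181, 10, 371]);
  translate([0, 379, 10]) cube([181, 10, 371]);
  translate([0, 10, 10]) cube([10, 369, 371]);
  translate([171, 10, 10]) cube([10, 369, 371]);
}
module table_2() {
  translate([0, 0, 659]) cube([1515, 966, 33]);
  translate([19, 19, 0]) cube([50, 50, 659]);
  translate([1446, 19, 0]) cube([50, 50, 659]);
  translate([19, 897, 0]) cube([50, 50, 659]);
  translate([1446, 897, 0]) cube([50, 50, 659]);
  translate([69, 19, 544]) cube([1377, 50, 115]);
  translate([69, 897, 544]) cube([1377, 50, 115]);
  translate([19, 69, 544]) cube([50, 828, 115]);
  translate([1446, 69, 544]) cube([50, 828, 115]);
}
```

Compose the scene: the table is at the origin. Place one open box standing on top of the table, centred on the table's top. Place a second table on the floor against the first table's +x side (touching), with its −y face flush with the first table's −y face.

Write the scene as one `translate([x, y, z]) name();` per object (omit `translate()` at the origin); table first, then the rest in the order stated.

table();
translate([304, 84, 707]) open_box();
translate([789, 0, 0]) table_2();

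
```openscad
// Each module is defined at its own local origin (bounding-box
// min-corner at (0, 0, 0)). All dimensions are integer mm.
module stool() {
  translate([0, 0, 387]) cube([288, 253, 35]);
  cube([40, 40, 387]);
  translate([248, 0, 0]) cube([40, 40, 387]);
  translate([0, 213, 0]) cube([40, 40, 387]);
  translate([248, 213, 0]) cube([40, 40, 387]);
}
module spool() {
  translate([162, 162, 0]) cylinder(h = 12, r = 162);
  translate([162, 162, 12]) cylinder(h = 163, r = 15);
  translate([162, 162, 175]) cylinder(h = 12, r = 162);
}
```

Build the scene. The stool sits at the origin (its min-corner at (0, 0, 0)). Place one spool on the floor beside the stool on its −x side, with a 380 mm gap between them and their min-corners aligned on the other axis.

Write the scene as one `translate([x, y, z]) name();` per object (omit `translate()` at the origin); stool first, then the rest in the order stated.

stool();
translate([-704, 0, 0]) spool();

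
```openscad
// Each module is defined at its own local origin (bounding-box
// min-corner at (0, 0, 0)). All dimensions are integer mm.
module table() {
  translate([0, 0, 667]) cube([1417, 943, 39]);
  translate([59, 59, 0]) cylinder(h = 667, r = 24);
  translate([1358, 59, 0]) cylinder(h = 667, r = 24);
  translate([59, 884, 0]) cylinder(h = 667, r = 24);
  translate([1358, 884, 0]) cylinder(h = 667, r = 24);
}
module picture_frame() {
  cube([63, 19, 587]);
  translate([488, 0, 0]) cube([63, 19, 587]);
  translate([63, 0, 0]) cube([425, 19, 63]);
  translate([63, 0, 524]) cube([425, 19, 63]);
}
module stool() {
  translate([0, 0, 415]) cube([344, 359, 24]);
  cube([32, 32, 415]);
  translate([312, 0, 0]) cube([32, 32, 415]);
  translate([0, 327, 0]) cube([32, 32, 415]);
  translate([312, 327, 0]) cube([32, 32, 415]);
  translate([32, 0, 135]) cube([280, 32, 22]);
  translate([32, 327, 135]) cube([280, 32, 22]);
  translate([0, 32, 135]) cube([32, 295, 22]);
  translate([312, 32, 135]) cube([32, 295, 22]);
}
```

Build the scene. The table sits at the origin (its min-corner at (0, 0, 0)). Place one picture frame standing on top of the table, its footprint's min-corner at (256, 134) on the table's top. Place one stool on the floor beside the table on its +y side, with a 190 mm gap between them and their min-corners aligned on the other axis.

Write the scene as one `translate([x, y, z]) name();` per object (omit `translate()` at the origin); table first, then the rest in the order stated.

table();
translate([256, 134, 706]) picture_frame();
translate([0, 1133, 0]) stool();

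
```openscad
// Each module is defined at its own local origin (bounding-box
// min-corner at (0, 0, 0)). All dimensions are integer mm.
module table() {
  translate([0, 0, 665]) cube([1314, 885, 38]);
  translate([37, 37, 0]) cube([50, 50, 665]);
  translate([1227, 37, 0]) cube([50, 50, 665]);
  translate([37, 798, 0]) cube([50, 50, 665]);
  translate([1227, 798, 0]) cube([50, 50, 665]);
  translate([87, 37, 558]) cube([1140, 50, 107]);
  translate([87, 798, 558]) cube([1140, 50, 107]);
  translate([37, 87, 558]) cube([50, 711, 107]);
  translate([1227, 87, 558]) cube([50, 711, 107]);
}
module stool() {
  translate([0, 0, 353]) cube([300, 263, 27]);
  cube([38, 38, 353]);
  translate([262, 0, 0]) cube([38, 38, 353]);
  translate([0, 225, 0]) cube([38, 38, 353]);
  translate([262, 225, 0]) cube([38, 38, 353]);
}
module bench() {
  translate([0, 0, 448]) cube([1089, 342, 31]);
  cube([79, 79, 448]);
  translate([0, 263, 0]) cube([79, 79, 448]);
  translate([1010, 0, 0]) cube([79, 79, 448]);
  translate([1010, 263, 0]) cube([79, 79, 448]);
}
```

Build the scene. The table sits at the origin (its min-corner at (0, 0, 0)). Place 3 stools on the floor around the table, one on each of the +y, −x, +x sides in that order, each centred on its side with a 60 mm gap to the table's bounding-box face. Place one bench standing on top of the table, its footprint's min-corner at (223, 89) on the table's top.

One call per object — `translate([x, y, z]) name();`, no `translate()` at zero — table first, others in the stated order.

table();
translate([507, 945, 0]) stool();
translate([-360, 311, 0]) stool();
translate([1374, 311, 0]) stool();
translate([223, 89, 703]) bench();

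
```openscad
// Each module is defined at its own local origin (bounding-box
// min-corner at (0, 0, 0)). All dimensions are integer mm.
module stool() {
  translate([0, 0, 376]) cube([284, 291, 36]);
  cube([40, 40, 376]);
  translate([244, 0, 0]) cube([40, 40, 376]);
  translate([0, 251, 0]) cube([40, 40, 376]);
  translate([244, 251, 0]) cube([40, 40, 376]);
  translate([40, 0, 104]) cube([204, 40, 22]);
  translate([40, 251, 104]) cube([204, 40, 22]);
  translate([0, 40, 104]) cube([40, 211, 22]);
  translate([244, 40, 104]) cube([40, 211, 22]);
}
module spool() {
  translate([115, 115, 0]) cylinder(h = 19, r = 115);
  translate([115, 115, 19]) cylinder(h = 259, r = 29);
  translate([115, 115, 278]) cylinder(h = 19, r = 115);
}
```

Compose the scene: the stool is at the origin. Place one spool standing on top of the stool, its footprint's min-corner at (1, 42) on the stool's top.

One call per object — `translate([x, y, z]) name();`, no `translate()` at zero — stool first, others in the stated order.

stool();
translate([1, 42, 412]) spool();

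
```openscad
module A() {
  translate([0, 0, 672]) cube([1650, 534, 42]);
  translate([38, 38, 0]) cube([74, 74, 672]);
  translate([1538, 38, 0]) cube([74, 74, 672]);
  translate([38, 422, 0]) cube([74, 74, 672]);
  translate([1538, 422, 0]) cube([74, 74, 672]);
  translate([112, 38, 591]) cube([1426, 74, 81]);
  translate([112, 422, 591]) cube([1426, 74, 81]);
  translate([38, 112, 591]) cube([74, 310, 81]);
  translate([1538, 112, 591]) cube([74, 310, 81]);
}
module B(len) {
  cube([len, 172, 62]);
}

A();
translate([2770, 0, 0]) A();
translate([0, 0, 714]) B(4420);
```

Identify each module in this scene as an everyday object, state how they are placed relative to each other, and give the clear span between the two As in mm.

Second table starts at x = 2770; first ends at x = 1650; clear span = 2770 − 1650 = 1120 mm.

A is a table. B is a beam. A beam spans the tops of two tables. The clear span between the two tables is 1120 mm.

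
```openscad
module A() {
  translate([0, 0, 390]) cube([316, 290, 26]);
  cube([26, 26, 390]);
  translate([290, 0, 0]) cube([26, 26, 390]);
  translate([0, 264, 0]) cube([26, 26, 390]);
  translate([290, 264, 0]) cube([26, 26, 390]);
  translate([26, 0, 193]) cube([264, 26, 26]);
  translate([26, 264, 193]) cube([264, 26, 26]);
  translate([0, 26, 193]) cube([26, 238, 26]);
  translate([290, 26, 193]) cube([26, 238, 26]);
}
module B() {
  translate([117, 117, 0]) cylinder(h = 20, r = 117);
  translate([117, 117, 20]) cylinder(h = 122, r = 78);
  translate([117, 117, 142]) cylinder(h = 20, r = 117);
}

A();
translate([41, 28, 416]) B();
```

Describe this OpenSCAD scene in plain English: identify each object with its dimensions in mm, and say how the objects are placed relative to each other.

A is a four-legged stool. The seat is 316×290 mm, 26 mm thick, top at z = 416 mm. It stands on four square legs, each 26×26 mm in cross-section, from z = 0 to the seat underside, each flush with a corner of the seat. Four stretchers, 26 mm wide and 26 mm tall, connect adjacent legs with their undersides at z = 193 mm, each running between the inner faces of the legs it joins and aligned with the legs' outer faces on the other axis.

B is a spool: two coaxial disc flanges of radius 117 mm and thickness 20 mm, joined by a core cylinder of radius 78 mm and height 122 mm. The lower flange rests on z = 0 and the three cylinders share a vertical axis.

The spool is on top of the stool, centred.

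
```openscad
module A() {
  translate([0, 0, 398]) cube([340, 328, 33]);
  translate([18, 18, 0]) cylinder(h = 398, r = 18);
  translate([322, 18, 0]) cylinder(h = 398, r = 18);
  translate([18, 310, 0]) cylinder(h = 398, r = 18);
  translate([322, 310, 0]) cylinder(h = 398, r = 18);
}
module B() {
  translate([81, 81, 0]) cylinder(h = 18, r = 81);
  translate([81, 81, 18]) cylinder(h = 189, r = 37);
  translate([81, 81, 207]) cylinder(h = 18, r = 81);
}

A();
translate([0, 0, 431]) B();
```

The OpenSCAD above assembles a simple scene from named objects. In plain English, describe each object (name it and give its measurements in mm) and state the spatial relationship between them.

A is a four-legged stool. The seat is 340×328 mm, 33 mm thick, top at z = 431 mm. It stands on four round legs, each 36 mm in diameter, from z = 0 to the seat underside, each leg's axis is inset half a diameter from the nearest pair of seat edges (so the leg's bounding box is flush with the corner).

B is a spool: two coaxial disc flanges of radius 81 mm and thickness 18 mm, joined by a core cylinder of radius 37 mm and height 189 mm. The lower flange rests on z = 0 and the three cylinders share a vertical axis.

The spool is on top of the stool.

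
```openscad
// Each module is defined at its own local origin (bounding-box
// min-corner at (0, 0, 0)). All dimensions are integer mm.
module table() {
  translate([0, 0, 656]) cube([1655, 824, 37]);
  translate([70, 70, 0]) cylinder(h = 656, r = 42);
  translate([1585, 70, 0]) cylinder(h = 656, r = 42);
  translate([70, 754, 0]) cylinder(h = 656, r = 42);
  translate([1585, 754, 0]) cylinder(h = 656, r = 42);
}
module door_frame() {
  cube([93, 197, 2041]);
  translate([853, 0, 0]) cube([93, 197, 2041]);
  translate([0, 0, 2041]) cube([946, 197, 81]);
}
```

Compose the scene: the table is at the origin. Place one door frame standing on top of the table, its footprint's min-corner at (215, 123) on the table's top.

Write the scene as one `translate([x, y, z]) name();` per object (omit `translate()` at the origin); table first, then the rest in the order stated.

table();
translate([215, 123, 693]) door_frame();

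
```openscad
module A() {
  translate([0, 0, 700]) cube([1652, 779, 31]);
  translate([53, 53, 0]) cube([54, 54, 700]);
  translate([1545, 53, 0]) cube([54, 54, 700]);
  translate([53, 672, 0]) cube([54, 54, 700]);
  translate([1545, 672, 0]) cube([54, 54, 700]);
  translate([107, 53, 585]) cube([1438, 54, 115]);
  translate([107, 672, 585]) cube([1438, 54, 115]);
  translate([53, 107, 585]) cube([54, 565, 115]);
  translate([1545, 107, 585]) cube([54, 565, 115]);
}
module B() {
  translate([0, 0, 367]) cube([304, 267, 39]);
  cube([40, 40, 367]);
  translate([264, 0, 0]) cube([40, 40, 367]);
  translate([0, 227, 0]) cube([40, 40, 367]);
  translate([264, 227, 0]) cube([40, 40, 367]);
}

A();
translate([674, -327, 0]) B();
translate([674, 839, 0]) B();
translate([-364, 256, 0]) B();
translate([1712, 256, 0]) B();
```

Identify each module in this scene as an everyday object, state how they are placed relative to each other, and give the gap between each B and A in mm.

A is a table. B is a stool. Four stools sit around the table at the −y, +y, −x, +x sides. The gap between each stool and the table is 60 mm.

Each stool's nearest face is 60 mm from the table's bounding box.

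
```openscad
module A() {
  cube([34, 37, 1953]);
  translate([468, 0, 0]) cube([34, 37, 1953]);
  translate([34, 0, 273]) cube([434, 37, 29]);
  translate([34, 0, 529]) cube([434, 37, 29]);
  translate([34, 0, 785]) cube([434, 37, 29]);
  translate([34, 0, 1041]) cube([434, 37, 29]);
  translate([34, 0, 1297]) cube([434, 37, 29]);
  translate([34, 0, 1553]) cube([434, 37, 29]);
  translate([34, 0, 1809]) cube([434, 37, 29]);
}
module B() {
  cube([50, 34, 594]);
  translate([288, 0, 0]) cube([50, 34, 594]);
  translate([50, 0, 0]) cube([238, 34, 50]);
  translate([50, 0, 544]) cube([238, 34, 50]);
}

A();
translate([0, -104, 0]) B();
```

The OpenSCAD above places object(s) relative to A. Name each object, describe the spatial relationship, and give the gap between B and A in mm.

A is a ladder. B is a picture frame. The picture frame is on the floor beside the ladder on its −y side. The gap between the picture frame and the ladder is 70 mm.

The picture frame's nearest face is 70 mm from the ladder's −y face.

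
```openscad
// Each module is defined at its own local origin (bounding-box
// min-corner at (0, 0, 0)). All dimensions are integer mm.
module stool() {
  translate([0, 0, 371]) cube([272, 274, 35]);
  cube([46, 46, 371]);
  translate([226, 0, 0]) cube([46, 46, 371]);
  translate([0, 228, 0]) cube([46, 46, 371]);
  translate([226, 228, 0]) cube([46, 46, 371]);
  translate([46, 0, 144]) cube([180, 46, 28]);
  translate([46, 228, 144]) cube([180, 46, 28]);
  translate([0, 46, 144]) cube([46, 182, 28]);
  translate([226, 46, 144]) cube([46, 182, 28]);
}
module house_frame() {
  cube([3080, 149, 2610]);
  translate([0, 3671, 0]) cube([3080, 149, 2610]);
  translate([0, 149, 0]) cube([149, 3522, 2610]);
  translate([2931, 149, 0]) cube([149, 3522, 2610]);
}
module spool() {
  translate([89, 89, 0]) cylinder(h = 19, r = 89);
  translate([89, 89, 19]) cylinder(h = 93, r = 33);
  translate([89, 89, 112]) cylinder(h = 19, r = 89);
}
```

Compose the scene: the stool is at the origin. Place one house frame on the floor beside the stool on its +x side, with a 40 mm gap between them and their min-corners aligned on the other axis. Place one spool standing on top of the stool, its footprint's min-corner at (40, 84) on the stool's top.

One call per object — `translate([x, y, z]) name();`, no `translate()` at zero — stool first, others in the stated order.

stool();
translate([312, 0, 0]) house_frame();
translate([40, 84, 406]) spool();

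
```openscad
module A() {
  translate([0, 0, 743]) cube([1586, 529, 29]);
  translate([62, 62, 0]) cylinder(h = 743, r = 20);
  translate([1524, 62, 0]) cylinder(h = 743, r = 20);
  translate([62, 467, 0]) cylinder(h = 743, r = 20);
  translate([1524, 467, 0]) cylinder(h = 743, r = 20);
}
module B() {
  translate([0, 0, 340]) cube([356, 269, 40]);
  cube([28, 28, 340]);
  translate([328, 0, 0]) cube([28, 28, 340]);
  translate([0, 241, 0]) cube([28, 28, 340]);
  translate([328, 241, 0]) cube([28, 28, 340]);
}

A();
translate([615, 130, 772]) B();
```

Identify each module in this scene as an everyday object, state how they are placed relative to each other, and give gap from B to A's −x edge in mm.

The stool's min-x is at 615; the table's min-x is 0; gap = 615 mm.

A is a table. B is a stool. The stool is on top of the table, centred. The gap from the stool to the table's −x edge is 615 mm.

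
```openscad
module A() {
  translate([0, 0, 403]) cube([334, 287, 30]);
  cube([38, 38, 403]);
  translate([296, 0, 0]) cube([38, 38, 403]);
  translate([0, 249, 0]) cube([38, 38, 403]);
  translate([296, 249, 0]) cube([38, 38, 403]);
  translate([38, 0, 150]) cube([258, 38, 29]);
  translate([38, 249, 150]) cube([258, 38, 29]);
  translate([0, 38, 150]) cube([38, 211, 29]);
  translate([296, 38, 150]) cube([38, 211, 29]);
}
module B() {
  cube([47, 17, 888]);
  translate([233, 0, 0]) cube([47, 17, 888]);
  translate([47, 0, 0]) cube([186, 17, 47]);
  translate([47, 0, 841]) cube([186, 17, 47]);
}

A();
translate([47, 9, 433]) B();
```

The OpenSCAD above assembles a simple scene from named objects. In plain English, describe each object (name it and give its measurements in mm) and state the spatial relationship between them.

A is a four-legged stool. The seat is 334×287 mm, 30 mm thick, top at z = 433 mm. It stands on four square legs, each 38×38 mm in cross-section, from z = 0 to the seat underside, each flush with a corner of the seat. Four stretchers, 38 mm wide and 29 mm tall, connect adjacent legs with their undersides at z = 150 mm, each running between the inner faces of the legs it joins and aligned with the legs' outer faces on the other axis.

B is a rectangular picture frame lying in the x–z plane (depth along y). The opening is 186 mm wide (x) by 794 mm tall (z), surrounded by a border 47 mm wide on all four sides. The frame is 17 mm deep and is made of two full-height vertical stiles with two horizontal rails fitted between them.

The picture frame is on top of the stool.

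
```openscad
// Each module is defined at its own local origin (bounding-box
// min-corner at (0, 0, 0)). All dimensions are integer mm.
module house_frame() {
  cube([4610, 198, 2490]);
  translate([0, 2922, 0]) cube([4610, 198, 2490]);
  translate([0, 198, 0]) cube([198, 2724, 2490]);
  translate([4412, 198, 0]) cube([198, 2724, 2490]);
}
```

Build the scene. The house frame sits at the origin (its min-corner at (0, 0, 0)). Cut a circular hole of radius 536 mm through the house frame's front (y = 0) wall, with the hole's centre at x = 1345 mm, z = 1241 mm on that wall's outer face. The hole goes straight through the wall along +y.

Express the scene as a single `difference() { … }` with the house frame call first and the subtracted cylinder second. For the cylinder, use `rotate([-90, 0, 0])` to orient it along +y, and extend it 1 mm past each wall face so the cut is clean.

difference() {
  house_frame();
  translate([1345, -1, 1241]) rotate([-90, 0, 0]) cylinder(h = 200, r = 536);
}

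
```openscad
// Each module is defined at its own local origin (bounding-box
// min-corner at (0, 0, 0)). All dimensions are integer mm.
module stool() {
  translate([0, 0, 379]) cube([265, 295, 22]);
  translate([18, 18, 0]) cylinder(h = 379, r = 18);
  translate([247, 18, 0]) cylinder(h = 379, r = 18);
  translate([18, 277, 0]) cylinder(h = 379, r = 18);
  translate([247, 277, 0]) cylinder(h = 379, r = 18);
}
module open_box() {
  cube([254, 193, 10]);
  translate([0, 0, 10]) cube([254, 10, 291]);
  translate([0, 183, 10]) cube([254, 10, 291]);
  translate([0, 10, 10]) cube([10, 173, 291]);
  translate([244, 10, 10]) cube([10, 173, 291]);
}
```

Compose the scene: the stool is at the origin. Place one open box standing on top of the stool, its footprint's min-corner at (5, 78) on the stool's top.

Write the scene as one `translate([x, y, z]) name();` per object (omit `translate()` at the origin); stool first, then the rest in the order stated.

stool();
translate([5, 78, 401]) open_box();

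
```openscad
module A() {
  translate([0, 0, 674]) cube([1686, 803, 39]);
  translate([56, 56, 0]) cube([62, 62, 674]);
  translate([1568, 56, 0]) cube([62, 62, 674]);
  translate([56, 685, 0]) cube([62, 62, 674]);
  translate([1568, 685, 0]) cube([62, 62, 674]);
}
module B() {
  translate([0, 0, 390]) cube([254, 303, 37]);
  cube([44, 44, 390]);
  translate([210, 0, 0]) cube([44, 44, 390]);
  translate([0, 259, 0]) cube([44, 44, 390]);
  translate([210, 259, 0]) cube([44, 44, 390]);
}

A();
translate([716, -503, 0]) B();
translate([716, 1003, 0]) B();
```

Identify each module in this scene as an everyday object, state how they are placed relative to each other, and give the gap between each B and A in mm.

A is a table. B is a stool. Two stools sit around the table at the −y, +y sides. The gap between each stool and the table is 200 mm.

Each stool's nearest face is 200 mm from the table's bounding box.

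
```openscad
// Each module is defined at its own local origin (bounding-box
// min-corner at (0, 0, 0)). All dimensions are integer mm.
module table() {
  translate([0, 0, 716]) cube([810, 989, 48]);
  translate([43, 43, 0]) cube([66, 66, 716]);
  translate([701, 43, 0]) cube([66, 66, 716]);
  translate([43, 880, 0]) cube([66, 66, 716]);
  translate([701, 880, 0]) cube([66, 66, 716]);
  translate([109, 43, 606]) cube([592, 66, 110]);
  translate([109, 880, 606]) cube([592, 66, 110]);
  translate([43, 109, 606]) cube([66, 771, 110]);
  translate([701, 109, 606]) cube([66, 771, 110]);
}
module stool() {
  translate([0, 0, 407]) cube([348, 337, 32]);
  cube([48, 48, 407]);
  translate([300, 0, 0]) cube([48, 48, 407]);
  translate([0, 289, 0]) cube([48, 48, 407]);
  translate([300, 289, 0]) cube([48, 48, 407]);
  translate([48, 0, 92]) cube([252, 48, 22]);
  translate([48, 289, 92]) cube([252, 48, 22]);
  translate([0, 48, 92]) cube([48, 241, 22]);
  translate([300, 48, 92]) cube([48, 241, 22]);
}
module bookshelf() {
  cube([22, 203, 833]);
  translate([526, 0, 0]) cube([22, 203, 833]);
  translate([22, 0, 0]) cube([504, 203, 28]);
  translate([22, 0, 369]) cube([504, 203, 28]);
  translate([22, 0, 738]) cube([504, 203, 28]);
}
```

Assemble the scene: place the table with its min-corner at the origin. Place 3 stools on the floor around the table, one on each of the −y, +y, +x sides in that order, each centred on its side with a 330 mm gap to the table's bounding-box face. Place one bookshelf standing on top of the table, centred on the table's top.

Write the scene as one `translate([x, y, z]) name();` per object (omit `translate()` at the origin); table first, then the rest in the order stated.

table();
translate([231, -667, 0]) stool();
translate([231, 1319, 0]) stool();
translate([1140, 326, 0]) stool();
translate([131, 393, 764]) bookshelf();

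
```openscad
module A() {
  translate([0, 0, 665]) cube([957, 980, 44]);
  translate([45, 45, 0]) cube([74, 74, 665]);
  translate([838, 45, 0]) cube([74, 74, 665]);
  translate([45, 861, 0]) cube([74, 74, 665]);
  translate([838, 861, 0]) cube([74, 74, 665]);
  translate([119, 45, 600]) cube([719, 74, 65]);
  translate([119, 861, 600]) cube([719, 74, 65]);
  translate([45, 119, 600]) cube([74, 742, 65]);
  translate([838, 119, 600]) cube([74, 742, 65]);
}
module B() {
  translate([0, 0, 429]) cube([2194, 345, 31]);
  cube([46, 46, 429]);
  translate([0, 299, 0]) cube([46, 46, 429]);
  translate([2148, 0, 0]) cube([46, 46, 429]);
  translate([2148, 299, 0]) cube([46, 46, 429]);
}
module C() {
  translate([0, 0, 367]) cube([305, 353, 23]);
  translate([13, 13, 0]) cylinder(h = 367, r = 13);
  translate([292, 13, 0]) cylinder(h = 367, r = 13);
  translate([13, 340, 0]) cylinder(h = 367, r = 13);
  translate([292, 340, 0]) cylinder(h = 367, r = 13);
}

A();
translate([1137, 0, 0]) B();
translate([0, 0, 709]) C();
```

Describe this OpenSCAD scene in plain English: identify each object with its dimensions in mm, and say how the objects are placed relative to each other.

A is a rectangular dining table. The top is 957×980×44 mm with its upper surface at z = 709 mm. It stands on four 74×74 mm square legs, each inset 45 mm from the nearest pair of top edges, running from the floor to the underside of the top. Four apron rails, 74 mm thick and 65 mm tall, run between adjacent legs with their top edges flush with the underside of the top and their outer faces flush with the legs' outer faces.

B is a long wooden bench with a 2194 mm (x) × 345 mm (y) seat, 31 mm thick, its top surface 460 mm above the floor. Four 46 mm square legs at the seat corners, flush with the edges, run from z = 0 to the seat underside.

C is a four-legged stool. The seat is 305×353 mm, 23 mm thick, top at z = 390 mm. It stands on four round legs, each 26 mm in diameter, from z = 0 to the seat underside, each leg's axis is inset half a diameter from the nearest pair of seat edges (so the leg's bounding box is flush with the corner).

The bench is on the floor beside the table on its +x side. The stool is on top of the table.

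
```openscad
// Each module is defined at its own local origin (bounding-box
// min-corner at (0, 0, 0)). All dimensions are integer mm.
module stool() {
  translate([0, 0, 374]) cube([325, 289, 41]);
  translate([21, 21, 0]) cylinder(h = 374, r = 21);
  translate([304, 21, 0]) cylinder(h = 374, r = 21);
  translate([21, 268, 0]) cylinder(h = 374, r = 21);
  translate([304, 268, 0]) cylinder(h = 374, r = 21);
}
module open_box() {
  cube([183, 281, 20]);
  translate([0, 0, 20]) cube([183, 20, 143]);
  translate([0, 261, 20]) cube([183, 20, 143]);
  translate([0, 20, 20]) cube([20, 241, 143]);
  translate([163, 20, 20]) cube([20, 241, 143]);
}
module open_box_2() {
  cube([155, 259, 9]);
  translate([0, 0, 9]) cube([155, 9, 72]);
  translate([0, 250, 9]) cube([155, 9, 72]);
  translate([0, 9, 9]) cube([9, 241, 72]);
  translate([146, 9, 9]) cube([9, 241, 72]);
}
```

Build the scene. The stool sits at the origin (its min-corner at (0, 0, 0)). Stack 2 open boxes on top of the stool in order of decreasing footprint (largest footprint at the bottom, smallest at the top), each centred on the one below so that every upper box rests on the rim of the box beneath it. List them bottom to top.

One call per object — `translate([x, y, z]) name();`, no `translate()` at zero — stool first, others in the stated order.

stool();
translate([71, 4, 415]) open_box();
translate([85, 15, 578]) open_box_2();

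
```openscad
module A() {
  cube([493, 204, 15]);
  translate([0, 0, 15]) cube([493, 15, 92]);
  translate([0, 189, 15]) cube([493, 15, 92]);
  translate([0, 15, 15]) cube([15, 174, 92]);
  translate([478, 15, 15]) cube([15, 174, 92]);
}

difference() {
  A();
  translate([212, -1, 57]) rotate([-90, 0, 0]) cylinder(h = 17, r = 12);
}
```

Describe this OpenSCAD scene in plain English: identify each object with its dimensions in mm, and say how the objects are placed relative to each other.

A is an open storage box with external size 493×204×107 mm and wall thickness 15 mm (the base is also 15 mm thick). The base covers the whole footprint; the four walls stand on the base, with the y-facing walls full-width and the x-facing walls fitting between their inner faces.

The open box has a circular hole of radius 12 mm through its front wall, centred at (x = 212, z = 57).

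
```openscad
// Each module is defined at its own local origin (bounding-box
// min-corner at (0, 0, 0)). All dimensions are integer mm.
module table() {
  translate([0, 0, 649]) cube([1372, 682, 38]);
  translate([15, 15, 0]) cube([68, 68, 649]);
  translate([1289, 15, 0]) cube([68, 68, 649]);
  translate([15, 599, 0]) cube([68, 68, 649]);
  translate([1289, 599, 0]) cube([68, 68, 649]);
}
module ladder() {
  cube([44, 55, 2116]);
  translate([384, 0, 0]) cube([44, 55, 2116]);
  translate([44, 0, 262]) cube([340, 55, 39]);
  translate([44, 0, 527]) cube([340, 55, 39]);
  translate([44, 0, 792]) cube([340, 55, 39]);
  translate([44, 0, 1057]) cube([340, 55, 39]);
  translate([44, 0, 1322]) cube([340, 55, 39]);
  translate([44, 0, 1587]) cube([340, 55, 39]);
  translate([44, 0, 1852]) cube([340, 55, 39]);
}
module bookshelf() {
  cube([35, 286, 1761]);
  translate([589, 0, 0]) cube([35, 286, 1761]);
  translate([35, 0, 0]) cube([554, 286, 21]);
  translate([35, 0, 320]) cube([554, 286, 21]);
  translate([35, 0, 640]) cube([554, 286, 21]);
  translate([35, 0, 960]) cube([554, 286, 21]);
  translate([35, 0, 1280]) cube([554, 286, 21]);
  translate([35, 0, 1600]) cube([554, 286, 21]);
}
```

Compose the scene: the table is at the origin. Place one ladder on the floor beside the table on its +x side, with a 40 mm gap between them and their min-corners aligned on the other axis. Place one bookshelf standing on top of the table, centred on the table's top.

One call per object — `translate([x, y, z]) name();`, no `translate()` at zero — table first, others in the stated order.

table();
translate([1412, 0, 0]) ladder();
translate([374, 198, 687]) bookshelf();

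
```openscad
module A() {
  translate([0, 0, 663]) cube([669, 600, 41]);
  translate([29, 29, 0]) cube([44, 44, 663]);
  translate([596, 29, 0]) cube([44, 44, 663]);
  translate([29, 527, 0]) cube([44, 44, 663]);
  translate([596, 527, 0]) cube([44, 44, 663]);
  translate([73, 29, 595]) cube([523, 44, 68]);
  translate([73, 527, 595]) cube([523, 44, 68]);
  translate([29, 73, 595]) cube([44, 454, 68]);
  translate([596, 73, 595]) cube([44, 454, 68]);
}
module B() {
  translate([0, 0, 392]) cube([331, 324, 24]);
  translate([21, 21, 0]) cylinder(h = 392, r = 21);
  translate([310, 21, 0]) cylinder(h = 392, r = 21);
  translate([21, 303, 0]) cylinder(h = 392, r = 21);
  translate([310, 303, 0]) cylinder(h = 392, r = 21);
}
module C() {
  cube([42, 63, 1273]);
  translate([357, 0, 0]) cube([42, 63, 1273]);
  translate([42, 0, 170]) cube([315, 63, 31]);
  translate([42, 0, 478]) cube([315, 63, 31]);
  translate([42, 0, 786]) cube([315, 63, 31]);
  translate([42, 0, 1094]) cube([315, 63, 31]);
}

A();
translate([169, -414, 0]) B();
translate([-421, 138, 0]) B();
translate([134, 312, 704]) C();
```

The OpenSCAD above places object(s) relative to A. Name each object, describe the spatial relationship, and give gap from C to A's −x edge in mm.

A is a table. B is a stool. C is a ladder. Two stools sit around the table at the −y, −x sides. The ladder is on top of the table. The gap from the ladder to the table's −x edge is 134 mm.

The ladder's min-x is at 134; the table's min-x is 0; gap = 134 mm.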